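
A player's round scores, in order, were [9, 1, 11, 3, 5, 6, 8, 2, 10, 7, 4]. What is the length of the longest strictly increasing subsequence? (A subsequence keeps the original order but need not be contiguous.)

Let dp[i] be the length of the longest such subsequence ending at index i:
i:      1  2  3  4  5  6  7  8  9 10 11
a[i]:   9  1 11  3  5  6  8  2 10  7  4
dp:     1  1  2  2  3  4  5  2  6  5  3
Maximum dp value is 6.

6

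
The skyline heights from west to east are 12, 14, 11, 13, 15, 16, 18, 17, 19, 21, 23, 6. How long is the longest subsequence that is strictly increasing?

Let dp[i] be the length of the longest such subsequence ending at index i:
i:      1  2  3  4  5  6  7  8  9 10 11 12
a[i]:  12 14 11 13 15 16 18 17 19 21 23  6
dp:     1  2  1  2  3  4  5  5  6  7  8  1
Maximum dp value is 8.

8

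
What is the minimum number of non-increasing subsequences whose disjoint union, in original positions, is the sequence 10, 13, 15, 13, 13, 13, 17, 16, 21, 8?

5

Place each on the leftmost legal pile:
10 → new pile 1 (tops now [10])
13 → new pile 2 (tops now [10, 13])
15 → new pile 3 (tops now [10, 13, 15])
13 → pile 2 (tops now [10, 13, 15])
13 → pile 2 (tops now [10, 13, 15])
13 → pile 2 (tops now [10, 13, 15])
17 → new pile 4 (tops now [10, 13, 15, 17])
16 → pile 4 (tops now [10, 13, 15, 16])
21 → new pile 5 (tops now [10, 13, 15, 16, 21])
8 → pile 1 (tops now [8, 13, 15, 16, 21])
Five piles.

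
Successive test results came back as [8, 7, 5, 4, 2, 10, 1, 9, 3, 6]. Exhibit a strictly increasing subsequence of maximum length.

2, 3, 6

Patience tails give the LIS length; then backtrack through the dp parents:
8 → extends → [8]
7 → replaces 8 → [7]
5 → replaces 7 → [5]
4 → replaces 5 → [4]
2 → replaces 4 → [2]
10 → extends → [2, 10]
1 → replaces 2 → [1, 10]
9 → replaces 10 → [1, 9]
3 → replaces 9 → [1, 3]
6 → extends → [1, 3, 6]
Length 3; one witness is 2, 3, 6.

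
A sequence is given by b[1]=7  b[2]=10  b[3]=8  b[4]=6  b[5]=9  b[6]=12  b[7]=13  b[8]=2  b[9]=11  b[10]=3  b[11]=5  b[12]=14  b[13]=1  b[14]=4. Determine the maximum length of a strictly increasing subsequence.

6

Track the smallest tail for each achievable length (strict):
7 → extends → [7]
10 → extends → [7, 10]
8 → replaces 10 → [7, 8]
6 → replaces 7 → [6, 8]
9 → extends → [6, 8, 9]
12 → extends → [6, 8, 9, 12]
13 → extends → [6, 8, 9, 12, 13]
2 → replaces 6 → [2, 8, 9, 12, 13]
11 → replaces 12 → [2, 8, 9, 11, 13]
3 → replaces 8 → [2, 3, 9, 11, 13]
5 → replaces 9 → [2, 3, 5, 11, 13]
14 → extends → [2, 3, 5, 11, 13, 14]
1 → replaces 2 → [1, 3, 5, 11, 13, 14]
4 → replaces 5 → [1, 3, 4, 11, 13, 14]
Six tails, so the longest strictly increasing subsequence has length 6 (e.g. 7, 8, 9, 12, 13, 14).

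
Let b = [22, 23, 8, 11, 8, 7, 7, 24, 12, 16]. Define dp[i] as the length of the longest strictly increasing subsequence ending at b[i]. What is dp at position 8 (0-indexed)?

dp[i] = 1 + max{dp[j] : j<i, b[j]<b[i]} (or 1 if no such j):
i:      0  1  2  3  4  5  6  7  8  9
b[i]:  22 23  8 11  8  7  7 24 12 16
dp:     1  2  1  2  1  1  1  3  3  4
At index 8 the value is 3.

3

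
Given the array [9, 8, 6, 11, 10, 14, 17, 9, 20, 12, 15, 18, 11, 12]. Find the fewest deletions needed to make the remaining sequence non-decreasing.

9

Fewest deletions = n − (longest non-decreasing subsequence).
Patience tails:
9 → extends → [9]
8 → replaces 9 → [8]
6 → replaces 8 → [6]
11 → extends → [6, 11]
10 → replaces 11 → [6, 10]
14 → extends → [6, 10, 14]
17 → extends → [6, 10, 14, 17]
9 → replaces 10 → [6, 9, 14, 17]
20 → extends → [6, 9, 14, 17, 20]
12 → replaces 14 → [6, 9, 12, 17, 20]
15 → replaces 17 → [6, 9, 12, 15, 20]
18 → replaces 20 → [6, 9, 12, 15, 18]
11 → replaces 12 → [6, 9, 11, 15, 18]
12 → replaces 15 → [6, 9, 11, 12, 18]
Longest non-decreasing subsequence has length 5, so deletions = 14 − 5 = 9.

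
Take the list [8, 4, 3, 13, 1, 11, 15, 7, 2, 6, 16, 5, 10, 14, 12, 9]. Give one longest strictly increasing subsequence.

Patience tails give the LIS length; then backtrack through the dp parents:
8 → extends → [8]
4 → replaces 8 → [4]
3 → replaces 4 → [3]
13 → extends → [3, 13]
1 → replaces 3 → [1, 13]
11 → replaces 13 → [1, 11]
15 → extends → [1, 11, 15]
7 → replaces 11 → [1, 7, 15]
2 → replaces 7 → [1, 2, 15]
6 → replaces 15 → [1, 2, 6]
16 → extends → [1, 2, 6, 16]
5 → replaces 6 → [1, 2, 5, 16]
10 → replaces 16 → [1, 2, 5, 10]
14 → extends → [1, 2, 5, 10, 14]
12 → replaces 14 → [1, 2, 5, 10, 12]
9 → replaces 10 → [1, 2, 5, 9, 12]
Length 5; one witness is 1, 2, 6, 10, 14.

1, 2, 6, 10, 14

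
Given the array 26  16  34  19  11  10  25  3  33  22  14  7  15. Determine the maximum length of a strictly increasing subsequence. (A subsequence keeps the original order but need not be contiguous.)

4

Track the smallest tail for each achievable length (strict):
26 → extends → [26]
16 → replaces 26 → [16]
34 → extends → [16, 34]
19 → replaces 34 → [16, 19]
11 → replaces 16 → [11, 19]
10 → replaces 11 → [10, 19]
25 → extends → [10, 19, 25]
3 → replaces 10 → [3, 19, 25]
33 → extends → [3, 19, 25, 33]
22 → replaces 25 → [3, 19, 22, 33]
14 → replaces 19 → [3, 14, 22, 33]
7 → replaces 14 → [3, 7, 22, 33]
15 → replaces 22 → [3, 7, 15, 33]
Four tails, so the longest strictly increasing subsequence has length 4 (e.g. 16, 19, 25, 33).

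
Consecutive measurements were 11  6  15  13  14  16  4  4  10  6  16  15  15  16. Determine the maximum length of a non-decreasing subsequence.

Let dp[i] be the length of the longest such subsequence ending at index i:
i:      1  2  3  4  5  6  7  8  9 10 11 12 13 14
a[i]:  11  6 15 13 14 16  4  4 10  6 16 15 15 16
dp:     1  1  2  2  3  4  1  2  3  3  5  4  5  6
Maximum dp value is 6.

6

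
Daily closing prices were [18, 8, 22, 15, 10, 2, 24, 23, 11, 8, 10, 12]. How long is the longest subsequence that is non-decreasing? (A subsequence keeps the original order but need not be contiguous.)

4

Track the smallest tail for each achievable length (allowing ties):
18 → extends → [18]
8 → replaces 18 → [8]
22 → extends → [8, 22]
15 → replaces 22 → [8, 15]
10 → replaces 15 → [8, 10]
2 → replaces 8 → [2, 10]
24 → extends → [2, 10, 24]
23 → replaces 24 → [2, 10, 23]
11 → replaces 23 → [2, 10, 11]
8 → replaces 10 → [2, 8, 11]
10 → replaces 11 → [2, 8, 10]
12 → extends → [2, 8, 10, 12]
Four tails, so the longest non-decreasing subsequence has length 4 (e.g. 8, 10, 11, 12).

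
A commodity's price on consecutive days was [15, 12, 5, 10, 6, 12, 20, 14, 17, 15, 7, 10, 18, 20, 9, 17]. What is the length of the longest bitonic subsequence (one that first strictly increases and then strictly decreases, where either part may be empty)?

8

inc[i] = longest strictly increasing subsequence ending at i; dec[i] = longest strictly decreasing subsequence starting at i:
i:      1  2  3  4  5  6  7  8  9 10 11 12 13 14 15 16
a[i]:  15 12  5 10  6 12 20 14 17 15  7 10 18 20  9 17
inc:    1  1  1  2  2  3  4  4  5  5  3  4  6  7  4  6
dec:    4  3  1  2  1  3  5  3  4  3  1  2  2  2  1  1
Best peak at i=7 (value 20): inc=4, dec=5, length 4+5−1 = 8.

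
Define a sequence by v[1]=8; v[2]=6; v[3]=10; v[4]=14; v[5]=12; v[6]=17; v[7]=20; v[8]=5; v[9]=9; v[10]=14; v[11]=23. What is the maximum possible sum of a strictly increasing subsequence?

Let S[i] be the best sum of a strictly increasing subsequence ending at i:
i:      1  2  3  4  5  6  7  8  9 10 11
v[i]:   8  6 10 14 12 17 20  5  9 14 23
S:      8  6 18 32 30 49 69  5 17 44 92
Maximum is 92 (e.g. 8 + 10 + 14 + 17 + 20 + 23).

92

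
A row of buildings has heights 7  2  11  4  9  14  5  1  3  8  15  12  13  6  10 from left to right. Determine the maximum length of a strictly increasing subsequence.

Let dp[i] be the length of the longest such subsequence ending at index i:
i:      1  2  3  4  5  6  7  8  9 10 11 12 13 14 15
a[i]:   7  2 11  4  9 14  5  1  3  8 15 12 13  6 10
dp:     1  1  2  2  3  4  3  1  2  4  5  5  6  4  5
Maximum dp value is 6.

6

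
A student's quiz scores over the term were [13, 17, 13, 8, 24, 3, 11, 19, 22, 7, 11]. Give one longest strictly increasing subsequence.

13, 17, 19, 22

Patience tails give the LIS length; then backtrack through the dp parents:
13 → extends → [13]
17 → extends → [13, 17]
13 → already a tail → [13, 17]
8 → replaces 13 → [8, 17]
24 → extends → [8, 17, 24]
3 → replaces 8 → [3, 17, 24]
11 → replaces 17 → [3, 11, 24]
19 → replaces 24 → [3, 11, 19]
22 → extends → [3, 11, 19, 22]
7 → replaces 11 → [3, 7, 19, 22]
11 → replaces 19 → [3, 7, 11, 22]
Length 4; one witness is 13, 17, 19, 22.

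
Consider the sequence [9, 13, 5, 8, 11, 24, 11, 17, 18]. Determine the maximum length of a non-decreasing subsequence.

6

Track the smallest tail for each achievable length (allowing ties):
9 → extends → [9]
13 → extends → [9, 13]
5 → replaces 9 → [5, 13]
8 → replaces 13 → [5, 8]
11 → extends → [5, 8, 11]
24 → extends → [5, 8, 11, 24]
11 → replaces 24 → [5, 8, 11, 11]
17 → extends → [5, 8, 11, 11, 17]
18 → extends → [5, 8, 11, 11, 17, 18]
Six tails, so the longest non-decreasing subsequence has length 6 (e.g. 5, 8, 11, 11, 17, 18).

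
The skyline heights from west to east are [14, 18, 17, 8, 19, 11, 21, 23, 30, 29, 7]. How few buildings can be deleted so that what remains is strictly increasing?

Fewest deletions = n − (longest strictly increasing subsequence).
i:      1  2  3  4  5  6  7  8  9 10 11
a[i]:  14 18 17  8 19 11 21 23 30 29  7
dp:     1  2  2  1  3  2  4  5  6  6  1
max dp = 6, so deletions = 11 − 6 = 5.

5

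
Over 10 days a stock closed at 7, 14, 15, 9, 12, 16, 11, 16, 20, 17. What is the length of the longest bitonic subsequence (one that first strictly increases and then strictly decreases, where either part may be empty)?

inc[i] = longest strictly increasing subsequence ending at i; dec[i] = longest strictly decreasing subsequence starting at i:
i:      1  2  3  4  5  6  7  8  9 10
a[i]:   7 14 15  9 12 16 11 16 20 17
inc:    1  2  3  2  3  4  3  4  5  5
dec:    1  3  3  1  2  2  1  1  2  1
Best peak at i=9 (value 20): inc=5, dec=2, length 5+2−1 = 6.

6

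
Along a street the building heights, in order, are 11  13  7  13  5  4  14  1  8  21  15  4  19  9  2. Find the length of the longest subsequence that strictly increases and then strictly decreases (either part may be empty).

inc[i] = longest strictly increasing subsequence ending at i; dec[i] = longest strictly decreasing subsequence starting at i:
i:      1  2  3  4  5  6  7  8  9 10 11 12 13 14 15
a[i]:  11 13  7 13  5  4 14  1  8 21 15  4 19  9  2
inc:    1  2  1  2  1  1  3  1  2  4  4  2  5  3  2
dec:    5  5  4  4  3  2  4  1  3  4  3  2  3  2  1
Best peak at i=10 (value 21): inc=4, dec=4, length 4+4−1 = 7.

7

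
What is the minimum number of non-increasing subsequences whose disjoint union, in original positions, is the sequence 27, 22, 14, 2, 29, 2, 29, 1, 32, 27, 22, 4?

3

Place each on the leftmost legal pile:
27 → new pile 1 (tops now [27])
22 → pile 1 (tops now [22])
14 → pile 1 (tops now [14])
2 → pile 1 (tops now [2])
29 → new pile 2 (tops now [2, 29])
2 → pile 1 (tops now [2, 29])
29 → pile 2 (tops now [2, 29])
1 → pile 1 (tops now [1, 29])
32 → new pile 3 (tops now [1, 29, 32])
27 → pile 2 (tops now [1, 27, 32])
22 → pile 2 (tops now [1, 22, 32])
4 → pile 2 (tops now [1, 4, 32])
Three piles.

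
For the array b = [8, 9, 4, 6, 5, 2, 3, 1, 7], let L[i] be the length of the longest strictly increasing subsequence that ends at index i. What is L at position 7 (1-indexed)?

dp[i] = 1 + max{dp[j] : j<i, b[j]<b[i]} (or 1 if no such j):
i:     1 2 3 4 5 6 7 8 9
b[i]:  8 9 4 6 5 2 3 1 7
dp:    1 2 1 2 2 1 2 1 3
At index 7 the value is 2.

2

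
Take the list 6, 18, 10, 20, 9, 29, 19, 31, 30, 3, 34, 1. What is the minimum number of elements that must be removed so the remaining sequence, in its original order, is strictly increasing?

Fewest deletions = n − (longest strictly increasing subsequence).
Patience tails:
6 → extends → [6]
18 → extends → [6, 18]
10 → replaces 18 → [6, 10]
20 → extends → [6, 10, 20]
9 → replaces 10 → [6, 9, 20]
29 → extends → [6, 9, 20, 29]
19 → replaces 20 → [6, 9, 19, 29]
31 → extends → [6, 9, 19, 29, 31]
30 → replaces 31 → [6, 9, 19, 29, 30]
3 → replaces 6 → [3, 9, 19, 29, 30]
34 → extends → [3, 9, 19, 29, 30, 34]
1 → replaces 3 → [1, 9, 19, 29, 30, 34]
Longest strictly increasing subsequence has length 6, so deletions = 12 − 6 = 6.

6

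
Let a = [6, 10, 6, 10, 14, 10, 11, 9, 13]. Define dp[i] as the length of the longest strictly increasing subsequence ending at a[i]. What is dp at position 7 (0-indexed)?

dp[i] = 1 + max{dp[j] : j<i, a[j]<a[i]} (or 1 if no such j):
i:      0  1  2  3  4  5  6  7  8
a[i]:   6 10  6 10 14 10 11  9 13
dp:     1  2  1  2  3  2  3  2  4
At index 7 the value is 2.

2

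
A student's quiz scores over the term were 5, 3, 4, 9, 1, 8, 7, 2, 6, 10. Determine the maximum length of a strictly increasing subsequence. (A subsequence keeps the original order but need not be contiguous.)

4

Let dp[i] be the length of the longest such subsequence ending at index i:
i:      1  2  3  4  5  6  7  8  9 10
a[i]:   5  3  4  9  1  8  7  2  6 10
dp:     1  1  2  3  1  3  3  2  3  4
Maximum dp value is 4.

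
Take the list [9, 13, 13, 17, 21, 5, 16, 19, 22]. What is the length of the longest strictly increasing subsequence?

5

Track the smallest tail for each achievable length (strict):
9 → extends → [9]
13 → extends → [9, 13]
13 → already a tail → [9, 13]
17 → extends → [9, 13, 17]
21 → extends → [9, 13, 17, 21]
5 → replaces 9 → [5, 13, 17, 21]
16 → replaces 17 → [5, 13, 16, 21]
19 → replaces 21 → [5, 13, 16, 19]
22 → extends → [5, 13, 16, 19, 22]
Five tails, so the longest strictly increasing subsequence has length 5 (e.g. 9, 13, 17, 21, 22).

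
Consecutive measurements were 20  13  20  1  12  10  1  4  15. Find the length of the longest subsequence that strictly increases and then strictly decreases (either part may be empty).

inc[i] = longest strictly increasing subsequence ending at i; dec[i] = longest strictly decreasing subsequence starting at i:
i:      1  2  3  4  5  6  7  8  9
a[i]:  20 13 20  1 12 10  1  4 15
inc:    1  1  2  1  2  2  1  2  3
dec:    5  4  4  1  3  2  1  1  1
Best peak at i=1 (value 20): inc=1, dec=5, length 1+5−1 = 5.

5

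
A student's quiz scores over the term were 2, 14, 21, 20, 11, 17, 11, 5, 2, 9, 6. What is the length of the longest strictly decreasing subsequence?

Let dp[i] be the longest strictly decreasing subsequence ending at i:
i:      1  2  3  4  5  6  7  8  9 10 11
a[i]:   2 14 21 20 11 17 11  5  2  9  6
dp:     1  1  1  2  3  3  4  5  6  5  6
Maximum is 6.

6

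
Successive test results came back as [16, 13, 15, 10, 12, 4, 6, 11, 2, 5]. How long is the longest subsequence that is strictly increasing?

Let dp[i] be the length of the longest such subsequence ending at index i:
i:      1  2  3  4  5  6  7  8  9 10
a[i]:  16 13 15 10 12  4  6 11  2  5
dp:     1  1  2  1  2  1  2  3  1  2
Maximum dp value is 3.

3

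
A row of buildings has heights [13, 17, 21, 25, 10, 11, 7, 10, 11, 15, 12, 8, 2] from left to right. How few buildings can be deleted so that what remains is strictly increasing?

9

Fewest deletions = n − (longest strictly increasing subsequence).
Patience tails:
13 → extends → [13]
17 → extends → [13, 17]
21 → extends → [13, 17, 21]
25 → extends → [13, 17, 21, 25]
10 → replaces 13 → [10, 17, 21, 25]
11 → replaces 17 → [10, 11, 21, 25]
7 → replaces 10 → [7, 11, 21, 25]
10 → replaces 11 → [7, 10, 21, 25]
11 → replaces 21 → [7, 10, 11, 25]
15 → replaces 25 → [7, 10, 11, 15]
12 → replaces 15 → [7, 10, 11, 12]
8 → replaces 10 → [7, 8, 11, 12]
2 → replaces 7 → [2, 8, 11, 12]
Longest strictly increasing subsequence has length 4, so deletions = 13 − 4 = 9.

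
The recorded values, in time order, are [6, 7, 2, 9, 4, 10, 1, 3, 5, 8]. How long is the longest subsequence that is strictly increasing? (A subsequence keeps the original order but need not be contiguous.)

4

Track the smallest tail for each achievable length (strict):
6 → extends → [6]
7 → extends → [6, 7]
2 → replaces 6 → [2, 7]
9 → extends → [2, 7, 9]
4 → replaces 7 → [2, 4, 9]
10 → extends → [2, 4, 9, 10]
1 → replaces 2 → [1, 4, 9, 10]
3 → replaces 4 → [1, 3, 9, 10]
5 → replaces 9 → [1, 3, 5, 10]
8 → replaces 10 → [1, 3, 5, 8]
Four tails, so the longest strictly increasing subsequence has length 4 (e.g. 6, 7, 9, 10).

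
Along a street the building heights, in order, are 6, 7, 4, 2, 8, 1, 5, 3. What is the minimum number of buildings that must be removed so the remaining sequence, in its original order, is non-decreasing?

Fewest deletions = n − (longest non-decreasing subsequence).
Patience tails:
6 → extends → [6]
7 → extends → [6, 7]
4 → replaces 6 → [4, 7]
2 → replaces 4 → [2, 7]
8 → extends → [2, 7, 8]
1 → replaces 2 → [1, 7, 8]
5 → replaces 7 → [1, 5, 8]
3 → replaces 5 → [1, 3, 8]
Longest non-decreasing subsequence has length 3, so deletions = 8 − 3 = 5.

5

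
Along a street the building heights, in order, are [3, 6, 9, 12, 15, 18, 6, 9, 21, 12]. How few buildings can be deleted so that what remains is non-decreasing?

3

Fewest deletions = n − (longest non-decreasing subsequence).
i:      1  2  3  4  5  6  7  8  9 10
a[i]:   3  6  9 12 15 18  6  9 21 12
dp:     1  2  3  4  5  6  3  4  7  5
max dp = 7, so deletions = 10 − 7 = 3.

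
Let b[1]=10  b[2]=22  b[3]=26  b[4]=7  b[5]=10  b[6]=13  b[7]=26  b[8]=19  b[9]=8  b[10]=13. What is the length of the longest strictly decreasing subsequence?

3

Negate each value so 'decreasing' becomes 'increasing', then run patience tails on the negated sequence:
-10 → extends → [-10]
-22 → replaces -10 → [-22]
-26 → replaces -22 → [-26]
-7 → extends → [-26, -7]
-10 → replaces -7 → [-26, -10]
-13 → replaces -10 → [-26, -13]
-26 → already a tail → [-26, -13]
-19 → replaces -13 → [-26, -19]
-8 → extends → [-26, -19, -8]
-13 → replaces -8 → [-26, -19, -13]
Three tails, so the longest strictly decreasing subsequence of the original has length 3.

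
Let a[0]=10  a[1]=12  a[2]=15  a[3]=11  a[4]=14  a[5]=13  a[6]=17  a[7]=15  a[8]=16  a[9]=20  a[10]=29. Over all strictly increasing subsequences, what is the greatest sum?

Let S[i] be the best sum of a strictly increasing subsequence ending at i:
i:       0   1   2   3   4   5   6   7   8   9  10
a[i]:   10  12  15  11  14  13  17  15  16  20  29
S:      10  22  37  21  36  35  54  51  67  87 116
Maximum is 116 (e.g. 10 + 12 + 14 + 15 + 16 + 20 + 29).

116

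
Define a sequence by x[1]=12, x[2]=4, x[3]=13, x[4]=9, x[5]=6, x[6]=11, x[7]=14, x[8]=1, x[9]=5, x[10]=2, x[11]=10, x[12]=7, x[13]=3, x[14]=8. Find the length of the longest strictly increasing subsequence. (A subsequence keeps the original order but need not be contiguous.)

Let dp[i] be the length of the longest such subsequence ending at index i:
i:      1  2  3  4  5  6  7  8  9 10 11 12 13 14
x[i]:  12  4 13  9  6 11 14  1  5  2 10  7  3  8
dp:     1  1  2  2  2  3  4  1  2  2  3  3  3  4
Maximum dp value is 4.

4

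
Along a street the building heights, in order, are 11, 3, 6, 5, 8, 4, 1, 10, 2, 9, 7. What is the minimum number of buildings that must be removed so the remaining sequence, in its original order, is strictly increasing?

Fewest deletions = n − (longest strictly increasing subsequence).
i:      1  2  3  4  5  6  7  8  9 10 11
a[i]:  11  3  6  5  8  4  1 10  2  9  7
dp:     1  1  2  2  3  2  1  4  2  4  3
max dp = 4, so deletions = 11 − 4 = 7.

7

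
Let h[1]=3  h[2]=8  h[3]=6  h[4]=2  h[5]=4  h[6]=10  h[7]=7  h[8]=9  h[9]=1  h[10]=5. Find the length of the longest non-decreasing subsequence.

Track the smallest tail for each achievable length (allowing ties):
3 → extends → [3]
8 → extends → [3, 8]
6 → replaces 8 → [3, 6]
2 → replaces 3 → [2, 6]
4 → replaces 6 → [2, 4]
10 → extends → [2, 4, 10]
7 → replaces 10 → [2, 4, 7]
9 → extends → [2, 4, 7, 9]
1 → replaces 2 → [1, 4, 7, 9]
5 → replaces 7 → [1, 4, 5, 9]
Four tails, so the longest non-decreasing subsequence has length 4 (e.g. 3, 6, 7, 9).

4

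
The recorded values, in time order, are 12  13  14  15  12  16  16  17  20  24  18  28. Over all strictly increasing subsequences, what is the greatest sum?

Let S[i] be the best sum of a strictly increasing subsequence ending at i:
i:       1   2   3   4   5   6   7   8   9  10  11  12
a[i]:   12  13  14  15  12  16  16  17  20  24  18  28
S:      12  25  39  54  12  70  70  87 107 131 105 159
Maximum is 159 (e.g. 12 + 13 + 14 + 15 + 16 + 17 + 20 + 24 + 28).

159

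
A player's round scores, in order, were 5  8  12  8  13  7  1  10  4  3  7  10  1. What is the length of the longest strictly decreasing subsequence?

Let dp[i] be the longest strictly decreasing subsequence ending at i:
i:      1  2  3  4  5  6  7  8  9 10 11 12 13
a[i]:   5  8 12  8 13  7  1 10  4  3  7 10  1
dp:     1  1  1  2  1  3  4  2  4  5  3  2  6
Maximum is 6.

6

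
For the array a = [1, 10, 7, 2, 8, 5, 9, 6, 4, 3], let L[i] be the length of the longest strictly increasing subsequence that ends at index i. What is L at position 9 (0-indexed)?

dp[i] = 1 + max{dp[j] : j<i, a[j]<a[i]} (or 1 if no such j):
i:      0  1  2  3  4  5  6  7  8  9
a[i]:   1 10  7  2  8  5  9  6  4  3
dp:     1  2  2  2  3  3  4  4  3  3
At index 9 the value is 3.

3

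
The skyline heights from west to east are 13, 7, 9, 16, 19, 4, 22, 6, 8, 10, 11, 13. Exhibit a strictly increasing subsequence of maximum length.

4, 6, 8, 10, 11, 13

Patience tails give the LIS length; then backtrack through the dp parents:
13 → extends → [13]
7 → replaces 13 → [7]
9 → extends → [7, 9]
16 → extends → [7, 9, 16]
19 → extends → [7, 9, 16, 19]
4 → replaces 7 → [4, 9, 16, 19]
22 → extends → [4, 9, 16, 19, 22]
6 → replaces 9 → [4, 6, 16, 19, 22]
8 → replaces 16 → [4, 6, 8, 19, 22]
10 → replaces 19 → [4, 6, 8, 10, 22]
11 → replaces 22 → [4, 6, 8, 10, 11]
13 → extends → [4, 6, 8, 10, 11, 13]
Length 6; one witness is 4, 6, 8, 10, 11, 13.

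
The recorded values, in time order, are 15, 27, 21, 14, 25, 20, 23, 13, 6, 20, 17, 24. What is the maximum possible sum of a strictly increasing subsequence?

83

Let S[i] be the best sum of a strictly increasing subsequence ending at i:
i:      1  2  3  4  5  6  7  8  9 10 11 12
a[i]:  15 27 21 14 25 20 23 13  6 20 17 24
S:     15 42 36 14 61 35 59 13  6 35 32 83
Maximum is 83 (e.g. 15 + 21 + 23 + 24).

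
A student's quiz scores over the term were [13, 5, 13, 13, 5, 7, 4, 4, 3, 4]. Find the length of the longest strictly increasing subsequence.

2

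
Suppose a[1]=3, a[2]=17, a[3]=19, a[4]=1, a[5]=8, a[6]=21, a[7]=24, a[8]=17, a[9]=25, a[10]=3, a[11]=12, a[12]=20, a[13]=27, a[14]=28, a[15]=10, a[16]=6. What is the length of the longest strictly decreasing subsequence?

5

Negate each value so 'decreasing' becomes 'increasing', then run patience tails on the negated sequence:
-3 → extends → [-3]
-17 → replaces -3 → [-17]
-19 → replaces -17 → [-19]
-1 → extends → [-19, -1]
-8 → replaces -1 → [-19, -8]
-21 → replaces -19 → [-21, -8]
-24 → replaces -21 → [-24, -8]
-17 → replaces -8 → [-24, -17]
-25 → replaces -24 → [-25, -17]
-3 → extends → [-25, -17, -3]
-12 → replaces -3 → [-25, -17, -12]
-20 → replaces -17 → [-25, -20, -12]
-27 → replaces -25 → [-27, -20, -12]
-28 → replaces -27 → [-28, -20, -12]
-10 → extends → [-28, -20, -12, -10]
-6 → extends → [-28, -20, -12, -10, -6]
Five tails, so the longest strictly decreasing subsequence of the original has length 5.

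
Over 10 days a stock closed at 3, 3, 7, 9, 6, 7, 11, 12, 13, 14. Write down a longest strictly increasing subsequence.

3, 7, 9, 11, 12, 13, 14

Patience tails give the LIS length; then backtrack through the dp parents:
3 → extends → [3]
3 → already a tail → [3]
7 → extends → [3, 7]
9 → extends → [3, 7, 9]
6 → replaces 7 → [3, 6, 9]
7 → replaces 9 → [3, 6, 7]
11 → extends → [3, 6, 7, 11]
12 → extends → [3, 6, 7, 11, 12]
13 → extends → [3, 6, 7, 11, 12, 13]
14 → extends → [3, 6, 7, 11, 12, 13, 14]
Length 7; one witness is 3, 7, 9, 11, 12, 13, 14.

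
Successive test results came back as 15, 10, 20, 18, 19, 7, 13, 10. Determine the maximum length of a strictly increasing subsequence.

3

Let dp[i] be the length of the longest such subsequence ending at index i:
i:      1  2  3  4  5  6  7  8
a[i]:  15 10 20 18 19  7 13 10
dp:     1  1  2  2  3  1  2  2
Maximum dp value is 3.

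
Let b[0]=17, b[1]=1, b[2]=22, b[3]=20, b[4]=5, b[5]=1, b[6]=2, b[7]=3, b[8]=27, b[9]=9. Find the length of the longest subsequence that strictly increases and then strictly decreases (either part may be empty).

inc[i] = longest strictly increasing subsequence ending at i; dec[i] = longest strictly decreasing subsequence starting at i:
i:      0  1  2  3  4  5  6  7  8  9
b[i]:  17  1 22 20  5  1  2  3 27  9
inc:    1  1  2  2  2  1  2  3  4  4
dec:    3  1  4  3  2  1  1  1  2  1
Best peak at i=2 (value 22): inc=2, dec=4, length 2+4−1 = 5.

5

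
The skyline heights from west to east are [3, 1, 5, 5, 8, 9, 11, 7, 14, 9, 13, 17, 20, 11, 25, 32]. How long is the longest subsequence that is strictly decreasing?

3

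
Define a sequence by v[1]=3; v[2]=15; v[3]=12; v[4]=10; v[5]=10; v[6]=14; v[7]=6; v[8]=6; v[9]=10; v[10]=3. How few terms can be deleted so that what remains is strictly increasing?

7

Fewest deletions = n − (longest strictly increasing subsequence).
i:      1  2  3  4  5  6  7  8  9 10
v[i]:   3 15 12 10 10 14  6  6 10  3
dp:     1  2  2  2  2  3  2  2  3  1
max dp = 3, so deletions = 10 − 3 = 7.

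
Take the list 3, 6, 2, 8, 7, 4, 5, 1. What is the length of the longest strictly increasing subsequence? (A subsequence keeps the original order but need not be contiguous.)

3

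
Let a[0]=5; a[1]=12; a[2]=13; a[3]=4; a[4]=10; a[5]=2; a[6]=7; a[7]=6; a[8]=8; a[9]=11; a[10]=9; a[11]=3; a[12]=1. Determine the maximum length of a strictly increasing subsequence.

Track the smallest tail for each achievable length (strict):
5 → extends → [5]
12 → extends → [5, 12]
13 → extends → [5, 12, 13]
4 → replaces 5 → [4, 12, 13]
10 → replaces 12 → [4, 10, 13]
2 → replaces 4 → [2, 10, 13]
7 → replaces 10 → [2, 7, 13]
6 → replaces 7 → [2, 6, 13]
8 → replaces 13 → [2, 6, 8]
11 → extends → [2, 6, 8, 11]
9 → replaces 11 → [2, 6, 8, 9]
3 → replaces 6 → [2, 3, 8, 9]
1 → replaces 2 → [1, 3, 8, 9]
Four tails, so the longest strictly increasing subsequence has length 4 (e.g. 5, 7, 8, 11).

4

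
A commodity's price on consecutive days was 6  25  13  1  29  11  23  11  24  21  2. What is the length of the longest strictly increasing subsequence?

4

Let dp[i] be the length of the longest such subsequence ending at index i:
i:      1  2  3  4  5  6  7  8  9 10 11
a[i]:   6 25 13  1 29 11 23 11 24 21  2
dp:     1  2  2  1  3  2  3  2  4  3  2
Maximum dp value is 4.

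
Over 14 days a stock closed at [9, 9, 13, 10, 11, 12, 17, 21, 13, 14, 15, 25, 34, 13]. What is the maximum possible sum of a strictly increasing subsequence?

Let S[i] be the best sum of a strictly increasing subsequence ending at i:
i:       1   2   3   4   5   6   7   8   9  10  11  12  13  14
a[i]:    9   9  13  10  11  12  17  21  13  14  15  25  34  13
S:       9   9  22  19  30  42  59  80  55  69  84 109 143  55
Maximum is 143 (e.g. 9 + 10 + 11 + 12 + 13 + 14 + 15 + 25 + 34).

143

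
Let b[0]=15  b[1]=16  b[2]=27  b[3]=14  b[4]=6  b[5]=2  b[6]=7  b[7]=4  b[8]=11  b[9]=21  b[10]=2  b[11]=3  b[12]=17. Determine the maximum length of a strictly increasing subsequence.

4

Track the smallest tail for each achievable length (strict):
15 → extends → [15]
16 → extends → [15, 16]
27 → extends → [15, 16, 27]
14 → replaces 15 → [14, 16, 27]
6 → replaces 14 → [6, 16, 27]
2 → replaces 6 → [2, 16, 27]
7 → replaces 16 → [2, 7, 27]
4 → replaces 7 → [2, 4, 27]
11 → replaces 27 → [2, 4, 11]
21 → extends → [2, 4, 11, 21]
2 → already a tail → [2, 4, 11, 21]
3 → replaces 4 → [2, 3, 11, 21]
17 → replaces 21 → [2, 3, 11, 17]
Four tails, so the longest strictly increasing subsequence has length 4 (e.g. 6, 7, 11, 21).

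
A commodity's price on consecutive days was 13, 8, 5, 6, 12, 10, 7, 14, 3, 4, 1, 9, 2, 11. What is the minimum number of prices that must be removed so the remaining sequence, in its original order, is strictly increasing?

Fewest deletions = n − (longest strictly increasing subsequence).
i:      1  2  3  4  5  6  7  8  9 10 11 12 13 14
a[i]:  13  8  5  6 12 10  7 14  3  4  1  9  2 11
dp:     1  1  1  2  3  3  3  4  1  2  1  4  2  5
max dp = 5, so deletions = 14 − 5 = 9.

9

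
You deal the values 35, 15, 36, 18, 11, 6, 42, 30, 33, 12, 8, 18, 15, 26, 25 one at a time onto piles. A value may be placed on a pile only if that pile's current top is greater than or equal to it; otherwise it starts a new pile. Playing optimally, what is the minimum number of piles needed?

The minimum number of non-increasing subsequences covering a sequence equals the length of its longest strictly increasing subsequence.
LIS length is 4 (e.g. 15, 18, 30, 33), so 4 piles are needed.

4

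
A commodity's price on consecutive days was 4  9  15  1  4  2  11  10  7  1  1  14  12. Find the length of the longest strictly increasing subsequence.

4

Track the smallest tail for each achievable length (strict):
4 → extends → [4]
9 → extends → [4, 9]
15 → extends → [4, 9, 15]
1 → replaces 4 → [1, 9, 15]
4 → replaces 9 → [1, 4, 15]
2 → replaces 4 → [1, 2, 15]
11 → replaces 15 → [1, 2, 11]
10 → replaces 11 → [1, 2, 10]
7 → replaces 10 → [1, 2, 7]
1 → already a tail → [1, 2, 7]
1 → already a tail → [1, 2, 7]
14 → extends → [1, 2, 7, 14]
12 → replaces 14 → [1, 2, 7, 12]
Four tails, so the longest strictly increasing subsequence has length 4 (e.g. 4, 9, 11, 14).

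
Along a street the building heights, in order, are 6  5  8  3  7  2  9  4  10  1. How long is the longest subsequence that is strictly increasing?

4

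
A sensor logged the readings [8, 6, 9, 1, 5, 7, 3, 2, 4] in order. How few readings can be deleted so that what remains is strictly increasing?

Fewest deletions = n − (longest strictly increasing subsequence).
Patience tails:
8 → extends → [8]
6 → replaces 8 → [6]
9 → extends → [6, 9]
1 → replaces 6 → [1, 9]
5 → replaces 9 → [1, 5]
7 → extends → [1, 5, 7]
3 → replaces 5 → [1, 3, 7]
2 → replaces 3 → [1, 2, 7]
4 → replaces 7 → [1, 2, 4]
Longest strictly increasing subsequence has length 3, so deletions = 9 − 3 = 6.

6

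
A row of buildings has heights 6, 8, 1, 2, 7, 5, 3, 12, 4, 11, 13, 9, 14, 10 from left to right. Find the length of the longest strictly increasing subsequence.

Track the smallest tail for each achievable length (strict):
6 → extends → [6]
8 → extends → [6, 8]
1 → replaces 6 → [1, 8]
2 → replaces 8 → [1, 2]
7 → extends → [1, 2, 7]
5 → replaces 7 → [1, 2, 5]
3 → replaces 5 → [1, 2, 3]
12 → extends → [1, 2, 3, 12]
4 → replaces 12 → [1, 2, 3, 4]
11 → extends → [1, 2, 3, 4, 11]
13 → extends → [1, 2, 3, 4, 11, 13]
9 → replaces 11 → [1, 2, 3, 4, 9, 13]
14 → extends → [1, 2, 3, 4, 9, 13, 14]
10 → replaces 13 → [1, 2, 3, 4, 9, 10, 14]
Seven tails, so the longest strictly increasing subsequence has length 7 (e.g. 1, 2, 3, 4, 11, 13, 14).

7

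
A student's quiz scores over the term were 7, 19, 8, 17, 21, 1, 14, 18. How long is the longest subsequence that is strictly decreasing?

Let dp[i] be the longest strictly decreasing subsequence ending at i:
i:      1  2  3  4  5  6  7  8
a[i]:   7 19  8 17 21  1 14 18
dp:     1  1  2  2  1  3  3  2
Maximum is 3.

3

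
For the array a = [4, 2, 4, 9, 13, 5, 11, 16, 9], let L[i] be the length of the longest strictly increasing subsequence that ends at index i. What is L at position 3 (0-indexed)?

3

dp[i] = 1 + max{dp[j] : j<i, a[j]<a[i]} (or 1 if no such j):
i:      0  1  2  3  4  5  6  7  8
a[i]:   4  2  4  9 13  5 11 16  9
dp:     1  1  2  3  4  3  4  5  4
At index 3 the value is 3.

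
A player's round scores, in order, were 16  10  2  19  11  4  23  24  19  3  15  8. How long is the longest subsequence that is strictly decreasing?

4

Let dp[i] be the longest strictly decreasing subsequence ending at i:
i:      1  2  3  4  5  6  7  8  9 10 11 12
a[i]:  16 10  2 19 11  4 23 24 19  3 15  8
dp:     1  2  3  1  2  3  1  1  2  4  3  4
Maximum is 4.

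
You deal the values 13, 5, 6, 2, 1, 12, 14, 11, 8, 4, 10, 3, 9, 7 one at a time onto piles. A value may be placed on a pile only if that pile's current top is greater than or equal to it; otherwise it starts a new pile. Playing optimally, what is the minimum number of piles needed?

4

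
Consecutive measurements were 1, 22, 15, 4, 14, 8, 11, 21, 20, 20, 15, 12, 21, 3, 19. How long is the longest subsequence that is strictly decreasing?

Negate each value so 'decreasing' becomes 'increasing', then run patience tails on the negated sequence:
-1 → extends → [-1]
-22 → replaces -1 → [-22]
-15 → extends → [-22, -15]
-4 → extends → [-22, -15, -4]
-14 → replaces -4 → [-22, -15, -14]
-8 → extends → [-22, -15, -14, -8]
-11 → replaces -8 → [-22, -15, -14, -11]
-21 → replaces -15 → [-22, -21, -14, -11]
-20 → replaces -14 → [-22, -21, -20, -11]
-20 → already a tail → [-22, -21, -20, -11]
-15 → replaces -11 → [-22, -21, -20, -15]
-12 → extends → [-22, -21, -20, -15, -12]
-21 → already a tail → [-22, -21, -20, -15, -12]
-3 → extends → [-22, -21, -20, -15, -12, -3]
-19 → replaces -15 → [-22, -21, -20, -19, -12, -3]
Six tails, so the longest strictly decreasing subsequence of the original has length 6.

6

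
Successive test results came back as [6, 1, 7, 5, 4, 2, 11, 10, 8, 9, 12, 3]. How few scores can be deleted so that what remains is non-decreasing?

7

Fewest deletions = n − (longest non-decreasing subsequence).
i:      1  2  3  4  5  6  7  8  9 10 11 12
a[i]:   6  1  7  5  4  2 11 10  8  9 12  3
dp:     1  1  2  2  2  2  3  3  3  4  5  3
max dp = 5, so deletions = 12 − 5 = 7.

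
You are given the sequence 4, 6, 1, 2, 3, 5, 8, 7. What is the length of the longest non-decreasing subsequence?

Let dp[i] be the length of the longest such subsequence ending at index i:
i:     1 2 3 4 5 6 7 8
a[i]:  4 6 1 2 3 5 8 7
dp:    1 2 1 2 3 4 5 5
Maximum dp value is 5.

5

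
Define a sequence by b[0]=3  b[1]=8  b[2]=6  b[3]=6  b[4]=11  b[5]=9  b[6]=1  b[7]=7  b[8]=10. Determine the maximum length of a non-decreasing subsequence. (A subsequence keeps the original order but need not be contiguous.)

5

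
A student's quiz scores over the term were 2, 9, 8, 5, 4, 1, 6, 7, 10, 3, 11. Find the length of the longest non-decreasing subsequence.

Track the smallest tail for each achievable length (allowing ties):
2 → extends → [2]
9 → extends → [2, 9]
8 → replaces 9 → [2, 8]
5 → replaces 8 → [2, 5]
4 → replaces 5 → [2, 4]
1 → replaces 2 → [1, 4]
6 → extends → [1, 4, 6]
7 → extends → [1, 4, 6, 7]
10 → extends → [1, 4, 6, 7, 10]
3 → replaces 4 → [1, 3, 6, 7, 10]
11 → extends → [1, 3, 6, 7, 10, 11]
Six tails, so the longest non-decreasing subsequence has length 6 (e.g. 2, 5, 6, 7, 10, 11).

6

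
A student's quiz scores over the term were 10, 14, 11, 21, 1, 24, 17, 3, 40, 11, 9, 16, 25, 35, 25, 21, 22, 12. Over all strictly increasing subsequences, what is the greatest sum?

129

Let S[i] be the best sum of a strictly increasing subsequence ending at i:
i:       1   2   3   4   5   6   7   8   9  10  11  12  13  14  15  16  17  18
a[i]:   10  14  11  21   1  24  17   3  40  11   9  16  25  35  25  21  22  12
S:      10  24  21  45   1  69  41   4 109  21  13  40  94 129  94  62  84  33
Maximum is 129 (e.g. 10 + 14 + 21 + 24 + 25 + 35).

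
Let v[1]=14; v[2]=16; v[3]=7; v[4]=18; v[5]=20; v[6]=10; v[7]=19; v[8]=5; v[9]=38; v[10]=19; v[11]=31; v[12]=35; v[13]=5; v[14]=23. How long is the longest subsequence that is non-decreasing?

7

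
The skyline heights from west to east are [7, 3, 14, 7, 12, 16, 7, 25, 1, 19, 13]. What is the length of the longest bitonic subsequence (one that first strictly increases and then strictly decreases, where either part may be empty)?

inc[i] = longest strictly increasing subsequence ending at i; dec[i] = longest strictly decreasing subsequence starting at i:
i:      1  2  3  4  5  6  7  8  9 10 11
a[i]:   7  3 14  7 12 16  7 25  1 19 13
inc:    1  1  2  2  3  4  2  5  1  5  4
dec:    3  2  4  2  3  3  2  3  1  2  1
Best peak at i=8 (value 25): inc=5, dec=3, length 5+3−1 = 7.

7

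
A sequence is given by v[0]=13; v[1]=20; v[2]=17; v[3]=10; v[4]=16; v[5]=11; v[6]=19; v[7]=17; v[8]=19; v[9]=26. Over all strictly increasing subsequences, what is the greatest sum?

Let S[i] be the best sum of a strictly increasing subsequence ending at i:
i:      0  1  2  3  4  5  6  7  8  9
v[i]:  13 20 17 10 16 11 19 17 19 26
S:     13 33 30 10 29 21 49 46 65 91
Maximum is 91 (e.g. 13 + 16 + 17 + 19 + 26).

91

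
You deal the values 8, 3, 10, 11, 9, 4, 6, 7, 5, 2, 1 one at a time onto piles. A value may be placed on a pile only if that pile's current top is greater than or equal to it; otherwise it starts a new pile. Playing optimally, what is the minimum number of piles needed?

Place each on the leftmost legal pile:
8 → new pile 1 (tops now [8])
3 → pile 1 (tops now [3])
10 → new pile 2 (tops now [3, 10])
11 → new pile 3 (tops now [3, 10, 11])
9 → pile 2 (tops now [3, 9, 11])
4 → pile 2 (tops now [3, 4, 11])
6 → pile 3 (tops now [3, 4, 6])
7 → new pile 4 (tops now [3, 4, 6, 7])
5 → pile 3 (tops now [3, 4, 5, 7])
2 → pile 1 (tops now [2, 4, 5, 7])
1 → pile 1 (tops now [1, 4, 5, 7])
Four piles.

4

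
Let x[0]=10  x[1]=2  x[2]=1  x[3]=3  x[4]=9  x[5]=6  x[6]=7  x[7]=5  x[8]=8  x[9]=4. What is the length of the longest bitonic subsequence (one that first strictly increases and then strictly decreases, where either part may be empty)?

inc[i] = longest strictly increasing subsequence ending at i; dec[i] = longest strictly decreasing subsequence starting at i:
i:      0  1  2  3  4  5  6  7  8  9
x[i]:  10  2  1  3  9  6  7  5  8  4
inc:    1  1  1  2  3  3  4  3  5  3
dec:    5  2  1  1  4  3  3  2  2  1
Best peak at i=4 (value 9): inc=3, dec=4, length 3+4−1 = 6.

6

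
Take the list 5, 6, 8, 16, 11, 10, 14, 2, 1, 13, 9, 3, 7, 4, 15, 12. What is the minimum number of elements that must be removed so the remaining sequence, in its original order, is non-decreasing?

10

Fewest deletions = n − (longest non-decreasing subsequence).
Patience tails:
5 → extends → [5]
6 → extends → [5, 6]
8 → extends → [5, 6, 8]
16 → extends → [5, 6, 8, 16]
11 → replaces 16 → [5, 6, 8, 11]
10 → replaces 11 → [5, 6, 8, 10]
14 → extends → [5, 6, 8, 10, 14]
2 → replaces 5 → [2, 6, 8, 10, 14]
1 → replaces 2 → [1, 6, 8, 10, 14]
13 → replaces 14 → [1, 6, 8, 10, 13]
9 → replaces 10 → [1, 6, 8, 9, 13]
3 → replaces 6 → [1, 3, 8, 9, 13]
7 → replaces 8 → [1, 3, 7, 9, 13]
4 → replaces 7 → [1, 3, 4, 9, 13]
15 → extends → [1, 3, 4, 9, 13, 15]
12 → replaces 13 → [1, 3, 4, 9, 12, 15]
Longest non-decreasing subsequence has length 6, so deletions = 16 − 6 = 10.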